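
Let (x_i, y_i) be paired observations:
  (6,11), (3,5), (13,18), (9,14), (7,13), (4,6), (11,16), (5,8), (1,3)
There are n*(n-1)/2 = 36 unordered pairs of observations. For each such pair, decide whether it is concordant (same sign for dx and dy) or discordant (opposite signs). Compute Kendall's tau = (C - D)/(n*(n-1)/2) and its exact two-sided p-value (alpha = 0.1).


Step 1: Enumerate the 36 unordered pairs (i,j) with i<j and classify each by sign(x_j-x_i) * sign(y_j-y_i).
  (1,2):dx=-3,dy=-6->C; (1,3):dx=+7,dy=+7->C; (1,4):dx=+3,dy=+3->C; (1,5):dx=+1,dy=+2->C
  (1,6):dx=-2,dy=-5->C; (1,7):dx=+5,dy=+5->C; (1,8):dx=-1,dy=-3->C; (1,9):dx=-5,dy=-8->C
  (2,3):dx=+10,dy=+13->C; (2,4):dx=+6,dy=+9->C; (2,5):dx=+4,dy=+8->C; (2,6):dx=+1,dy=+1->C
  (2,7):dx=+8,dy=+11->C; (2,8):dx=+2,dy=+3->C; (2,9):dx=-2,dy=-2->C; (3,4):dx=-4,dy=-4->C
  (3,5):dx=-6,dy=-5->C; (3,6):dx=-9,dy=-12->C; (3,7):dx=-2,dy=-2->C; (3,8):dx=-8,dy=-10->C
  (3,9):dx=-12,dy=-15->C; (4,5):dx=-2,dy=-1->C; (4,6):dx=-5,dy=-8->C; (4,7):dx=+2,dy=+2->C
  (4,8):dx=-4,dy=-6->C; (4,9):dx=-8,dy=-11->C; (5,6):dx=-3,dy=-7->C; (5,7):dx=+4,dy=+3->C
  (5,8):dx=-2,dy=-5->C; (5,9):dx=-6,dy=-10->C; (6,7):dx=+7,dy=+10->C; (6,8):dx=+1,dy=+2->C
  (6,9):dx=-3,dy=-3->C; (7,8):dx=-6,dy=-8->C; (7,9):dx=-10,dy=-13->C; (8,9):dx=-4,dy=-5->C
Step 2: C = 36, D = 0, total pairs = 36.
Step 3: tau = (C - D)/(n(n-1)/2) = (36 - 0)/36 = 1.000000.
Step 4: Exact two-sided p-value (enumerate n! = 362880 permutations of y under H0): p = 0.000006.
Step 5: alpha = 0.1. reject H0.

tau_b = 1.0000 (C=36, D=0), p = 0.000006, reject H0.


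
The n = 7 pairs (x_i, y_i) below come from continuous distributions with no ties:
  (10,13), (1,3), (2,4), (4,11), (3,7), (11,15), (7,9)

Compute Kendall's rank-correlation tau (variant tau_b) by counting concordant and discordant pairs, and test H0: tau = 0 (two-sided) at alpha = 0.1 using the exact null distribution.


Step 1: Enumerate the 21 unordered pairs (i,j) with i<j and classify each by sign(x_j-x_i) * sign(y_j-y_i).
  (1,2):dx=-9,dy=-10->C; (1,3):dx=-8,dy=-9->C; (1,4):dx=-6,dy=-2->C; (1,5):dx=-7,dy=-6->C
  (1,6):dx=+1,dy=+2->C; (1,7):dx=-3,dy=-4->C; (2,3):dx=+1,dy=+1->C; (2,4):dx=+3,dy=+8->C
  (2,5):dx=+2,dy=+4->C; (2,6):dx=+10,dy=+12->C; (2,7):dx=+6,dy=+6->C; (3,4):dx=+2,dy=+7->C
  (3,5):dx=+1,dy=+3->C; (3,6):dx=+9,dy=+11->C; (3,7):dx=+5,dy=+5->C; (4,5):dx=-1,dy=-4->C
  (4,6):dx=+7,dy=+4->C; (4,7):dx=+3,dy=-2->D; (5,6):dx=+8,dy=+8->C; (5,7):dx=+4,dy=+2->C
  (6,7):dx=-4,dy=-6->C
Step 2: C = 20, D = 1, total pairs = 21.
Step 3: tau = (C - D)/(n(n-1)/2) = (20 - 1)/21 = 0.904762.
Step 4: Exact two-sided p-value (enumerate n! = 5040 permutations of y under H0): p = 0.002778.
Step 5: alpha = 0.1. reject H0.

tau_b = 0.9048 (C=20, D=1), p = 0.002778, reject H0.


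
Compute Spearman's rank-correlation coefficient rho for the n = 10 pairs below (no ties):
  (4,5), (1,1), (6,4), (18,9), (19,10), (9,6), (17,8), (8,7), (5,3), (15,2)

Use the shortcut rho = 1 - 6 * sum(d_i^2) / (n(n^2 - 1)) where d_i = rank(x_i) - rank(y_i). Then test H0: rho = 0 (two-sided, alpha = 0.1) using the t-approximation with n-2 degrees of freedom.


Step 1: Rank x and y separately (midranks; no ties here).
rank(x): 4->2, 1->1, 6->4, 18->9, 19->10, 9->6, 17->8, 8->5, 5->3, 15->7
rank(y): 5->5, 1->1, 4->4, 9->9, 10->10, 6->6, 8->8, 7->7, 3->3, 2->2
Step 2: d_i = R_x(i) - R_y(i); compute d_i^2.
  (2-5)^2=9, (1-1)^2=0, (4-4)^2=0, (9-9)^2=0, (10-10)^2=0, (6-6)^2=0, (8-8)^2=0, (5-7)^2=4, (3-3)^2=0, (7-2)^2=25
sum(d^2) = 38.
Step 3: rho = 1 - 6*38 / (10*(10^2 - 1)) = 1 - 228/990 = 0.769697.
Step 4: Under H0, t = rho * sqrt((n-2)/(1-rho^2)) = 3.4101 ~ t(8).
Step 5: Two-sided p-value from the t-distribution with 8 df = 0.009222.
Step 6: alpha = 0.1. reject H0.

rho = 0.7697, p = 0.009222, reject H0 at alpha = 0.1.


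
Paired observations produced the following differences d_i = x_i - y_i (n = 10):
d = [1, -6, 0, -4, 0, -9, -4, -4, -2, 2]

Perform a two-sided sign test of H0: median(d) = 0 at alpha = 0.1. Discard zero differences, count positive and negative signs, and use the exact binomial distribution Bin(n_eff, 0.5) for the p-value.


Step 1: Discard zero differences. Original n = 10; n_eff = number of nonzero differences = 8.
Nonzero differences (with sign): +1, -6, -4, -9, -4, -4, -2, +2
Step 2: Count signs: positive = 2, negative = 6.
Step 3: Under H0: P(positive) = 0.5, so the number of positives S ~ Bin(8, 0.5).
Step 4: Two-sided exact p-value = sum of Bin(8,0.5) probabilities at or below the observed probability = 0.289062.
Step 5: alpha = 0.1. fail to reject H0.

n_eff = 8, pos = 2, neg = 6, p = 0.289062, fail to reject H0.


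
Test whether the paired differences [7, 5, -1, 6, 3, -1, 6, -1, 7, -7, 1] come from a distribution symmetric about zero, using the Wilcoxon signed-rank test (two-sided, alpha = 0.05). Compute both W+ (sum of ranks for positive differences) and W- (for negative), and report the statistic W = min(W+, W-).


Step 1: Drop any zero differences (none here) and take |d_i|.
|d| = [7, 5, 1, 6, 3, 1, 6, 1, 7, 7, 1]
Step 2: Midrank |d_i| (ties get averaged ranks).
ranks: |7|->10, |5|->6, |1|->2.5, |6|->7.5, |3|->5, |1|->2.5, |6|->7.5, |1|->2.5, |7|->10, |7|->10, |1|->2.5
Step 3: Attach original signs; sum ranks with positive sign and with negative sign.
W+ = 10 + 6 + 7.5 + 5 + 7.5 + 10 + 2.5 = 48.5
W- = 2.5 + 2.5 + 2.5 + 10 = 17.5
(Check: W+ + W- = 66 should equal n(n+1)/2 = 66.)
Step 4: Test statistic W = min(W+, W-) = 17.5.
Step 5: Ties in |d|, so use the tie-corrected normal approximation.
        E[W] = n(n+1)/4 = 11*12/4 = 33.
        Tie groups: |d|=1 (t=4), |d|=6 (t=2), |d|=7 (t=3); sum(t^3 - t) = 90.
        Var[W] = n(n+1)(2n+1)/24 - sum(t^3-t)/48 = 3036/24 - 90/48 = 124.625.
        z = (W - E[W]) / sqrt(Var[W]) = (17.5 - 33) / 11.1636 = -1.3884.
        Two-sided p = 2*Phi(z) = 0.165001.
Step 6: alpha = 0.05. fail to reject H0.

W+ = 48.5, W- = 17.5, W = min = 17.5, p = 0.165001, fail to reject H0.


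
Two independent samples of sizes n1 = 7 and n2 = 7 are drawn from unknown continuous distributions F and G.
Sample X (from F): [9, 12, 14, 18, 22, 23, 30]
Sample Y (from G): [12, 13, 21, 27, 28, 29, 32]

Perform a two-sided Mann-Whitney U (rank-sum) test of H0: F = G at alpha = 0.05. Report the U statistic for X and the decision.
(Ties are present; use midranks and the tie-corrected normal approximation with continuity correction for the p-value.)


Step 1: Combine and sort all 14 observations; assign midranks.
sorted (value, group): (9,X), (12,X), (12,Y), (13,Y), (14,X), (18,X), (21,Y), (22,X), (23,X), (27,Y), (28,Y), (29,Y), (30,X), (32,Y)
ranks: 9->1, 12->2.5, 12->2.5, 13->4, 14->5, 18->6, 21->7, 22->8, 23->9, 27->10, 28->11, 29->12, 30->13, 32->14
Step 2: Rank sum for X: R1 = 1 + 2.5 + 5 + 6 + 8 + 9 + 13 = 44.5.
Step 3: U_X = R1 - n1(n1+1)/2 = 44.5 - 7*8/2 = 44.5 - 28 = 16.5.
       U_Y = n1*n2 - U_X = 49 - 16.5 = 32.5.
Step 4: Ties are present, so use the tie-corrected normal approximation (with continuity correction) for the p-value.
Step 5: p-value = 0.337373; compare to alpha = 0.05. fail to reject H0.

U_X = 16.5, p = 0.337373, fail to reject H0 at alpha = 0.05.


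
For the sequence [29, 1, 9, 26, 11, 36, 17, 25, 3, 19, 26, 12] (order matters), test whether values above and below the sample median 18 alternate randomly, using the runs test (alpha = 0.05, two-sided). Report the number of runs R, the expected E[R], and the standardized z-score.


Step 1: Compute median = 18; label A = above, B = below.
Labels in order: ABBABABABAAB  (n_A = 6, n_B = 6)
Step 2: Count runs R = 10.
Step 3: Under H0 (random ordering), E[R] = 2*n_A*n_B/(n_A+n_B) + 1 = 2*6*6/12 + 1 = 7.0000.
        Var[R] = 2*n_A*n_B*(2*n_A*n_B - n_A - n_B) / ((n_A+n_B)^2 * (n_A+n_B-1)) = 4320/1584 = 2.7273.
        SD[R] = 1.6514.
Step 4: Continuity-corrected z = (R - 0.5 - E[R]) / SD[R] = (10 - 0.5 - 7.0000) / 1.6514 = 1.5138.
Step 5: Two-sided p-value via normal approximation = 2*(1 - Phi(|z|)) = 0.130070.
Step 6: alpha = 0.05. fail to reject H0.

R = 10, z = 1.5138, p = 0.130070, fail to reject H0.


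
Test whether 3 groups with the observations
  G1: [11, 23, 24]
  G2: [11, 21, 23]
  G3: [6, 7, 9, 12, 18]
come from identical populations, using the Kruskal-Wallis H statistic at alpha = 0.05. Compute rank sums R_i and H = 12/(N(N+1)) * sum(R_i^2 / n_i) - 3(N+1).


Step 1: Combine all N = 11 observations and assign midranks.
sorted (value, group, rank): (6,G3,1), (7,G3,2), (9,G3,3), (11,G1,4.5), (11,G2,4.5), (12,G3,6), (18,G3,7), (21,G2,8), (23,G1,9.5), (23,G2,9.5), (24,G1,11)
Step 2: Sum ranks within each group.
R_1 = 25 (n_1 = 3)
R_2 = 22 (n_2 = 3)
R_3 = 19 (n_3 = 5)
Step 3: H = 12/(N(N+1)) * sum(R_i^2/n_i) - 3(N+1)
     = 12/(11*12) * (25^2/3 + 22^2/3 + 19^2/5) - 3*12
     = 0.090909 * 441.867 - 36
     = 4.169697.
Step 4: Ties present; correction factor C = 1 - 12/(11^3 - 11) = 0.990909. Corrected H = 4.169697 / 0.990909 = 4.207951.
Step 5: Under H0, H ~ chi^2(2); p-value = 0.121971.
Step 6: alpha = 0.05. fail to reject H0.

H = 4.2080, df = 2, p = 0.121971, fail to reject H0.


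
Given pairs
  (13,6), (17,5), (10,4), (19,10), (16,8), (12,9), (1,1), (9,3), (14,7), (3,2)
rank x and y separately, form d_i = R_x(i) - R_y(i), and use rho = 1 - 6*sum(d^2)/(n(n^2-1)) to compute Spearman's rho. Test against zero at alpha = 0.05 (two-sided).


Step 1: Rank x and y separately (midranks; no ties here).
rank(x): 13->6, 17->9, 10->4, 19->10, 16->8, 12->5, 1->1, 9->3, 14->7, 3->2
rank(y): 6->6, 5->5, 4->4, 10->10, 8->8, 9->9, 1->1, 3->3, 7->7, 2->2
Step 2: d_i = R_x(i) - R_y(i); compute d_i^2.
  (6-6)^2=0, (9-5)^2=16, (4-4)^2=0, (10-10)^2=0, (8-8)^2=0, (5-9)^2=16, (1-1)^2=0, (3-3)^2=0, (7-7)^2=0, (2-2)^2=0
sum(d^2) = 32.
Step 3: rho = 1 - 6*32 / (10*(10^2 - 1)) = 1 - 192/990 = 0.806061.
Step 4: Under H0, t = rho * sqrt((n-2)/(1-rho^2)) = 3.8522 ~ t(8).
Step 5: Two-sided p-value from the t-distribution with 8 df = 0.004862.
Step 6: alpha = 0.05. reject H0.

rho = 0.8061, p = 0.004862, reject H0 at alpha = 0.05.


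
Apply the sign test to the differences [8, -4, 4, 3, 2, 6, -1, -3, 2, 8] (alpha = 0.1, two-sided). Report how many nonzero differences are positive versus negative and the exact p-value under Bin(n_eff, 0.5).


Step 1: Discard zero differences. Original n = 10; n_eff = number of nonzero differences = 10.
Nonzero differences (with sign): +8, -4, +4, +3, +2, +6, -1, -3, +2, +8
Step 2: Count signs: positive = 7, negative = 3.
Step 3: Under H0: P(positive) = 0.5, so the number of positives S ~ Bin(10, 0.5).
Step 4: Two-sided exact p-value = sum of Bin(10,0.5) probabilities at or below the observed probability = 0.343750.
Step 5: alpha = 0.1. fail to reject H0.

n_eff = 10, pos = 7, neg = 3, p = 0.343750, fail to reject H0.


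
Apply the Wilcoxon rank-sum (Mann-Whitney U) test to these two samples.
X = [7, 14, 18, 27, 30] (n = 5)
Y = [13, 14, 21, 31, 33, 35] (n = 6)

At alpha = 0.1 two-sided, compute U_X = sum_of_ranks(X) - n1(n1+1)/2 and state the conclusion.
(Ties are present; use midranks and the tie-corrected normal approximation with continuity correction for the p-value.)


Step 1: Combine and sort all 11 observations; assign midranks.
sorted (value, group): (7,X), (13,Y), (14,X), (14,Y), (18,X), (21,Y), (27,X), (30,X), (31,Y), (33,Y), (35,Y)
ranks: 7->1, 13->2, 14->3.5, 14->3.5, 18->5, 21->6, 27->7, 30->8, 31->9, 33->10, 35->11
Step 2: Rank sum for X: R1 = 1 + 3.5 + 5 + 7 + 8 = 24.5.
Step 3: U_X = R1 - n1(n1+1)/2 = 24.5 - 5*6/2 = 24.5 - 15 = 9.5.
       U_Y = n1*n2 - U_X = 30 - 9.5 = 20.5.
Step 4: Ties are present, so use the tie-corrected normal approximation (with continuity correction) for the p-value.
Step 5: p-value = 0.360216; compare to alpha = 0.1. fail to reject H0.

U_X = 9.5, p = 0.360216, fail to reject H0 at alpha = 0.1.


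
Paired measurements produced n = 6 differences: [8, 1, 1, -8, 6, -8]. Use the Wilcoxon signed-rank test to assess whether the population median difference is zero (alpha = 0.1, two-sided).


Step 1: Drop any zero differences (none here) and take |d_i|.
|d| = [8, 1, 1, 8, 6, 8]
Step 2: Midrank |d_i| (ties get averaged ranks).
ranks: |8|->5, |1|->1.5, |1|->1.5, |8|->5, |6|->3, |8|->5
Step 3: Attach original signs; sum ranks with positive sign and with negative sign.
W+ = 5 + 1.5 + 1.5 + 3 = 11
W- = 5 + 5 = 10
(Check: W+ + W- = 21 should equal n(n+1)/2 = 21.)
Step 4: Test statistic W = min(W+, W-) = 10.
Step 5: Ties in |d|, so use the tie-corrected normal approximation.
        E[W] = n(n+1)/4 = 6*7/4 = 10.5.
        Tie groups: |d|=1 (t=2), |d|=8 (t=3); sum(t^3 - t) = 30.
        Var[W] = n(n+1)(2n+1)/24 - sum(t^3-t)/48 = 546/24 - 30/48 = 22.125.
        z = (W - E[W]) / sqrt(Var[W]) = (10 - 10.5) / 4.7037 = -0.1063.
        Two-sided p = 2*Phi(z) = 0.915345.
Step 6: alpha = 0.1. fail to reject H0.

W+ = 11, W- = 10, W = min = 10, p = 0.915345, fail to reject H0.


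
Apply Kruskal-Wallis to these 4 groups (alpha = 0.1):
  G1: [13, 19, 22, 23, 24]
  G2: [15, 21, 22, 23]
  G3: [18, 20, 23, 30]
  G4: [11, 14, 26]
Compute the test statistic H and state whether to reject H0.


Step 1: Combine all N = 16 observations and assign midranks.
sorted (value, group, rank): (11,G4,1), (13,G1,2), (14,G4,3), (15,G2,4), (18,G3,5), (19,G1,6), (20,G3,7), (21,G2,8), (22,G1,9.5), (22,G2,9.5), (23,G1,12), (23,G2,12), (23,G3,12), (24,G1,14), (26,G4,15), (30,G3,16)
Step 2: Sum ranks within each group.
R_1 = 43.5 (n_1 = 5)
R_2 = 33.5 (n_2 = 4)
R_3 = 40 (n_3 = 4)
R_4 = 19 (n_4 = 3)
Step 3: H = 12/(N(N+1)) * sum(R_i^2/n_i) - 3(N+1)
     = 12/(16*17) * (43.5^2/5 + 33.5^2/4 + 40^2/4 + 19^2/3) - 3*17
     = 0.044118 * 1179.35 - 51
     = 1.029963.
Step 4: Ties present; correction factor C = 1 - 30/(16^3 - 16) = 0.992647. Corrected H = 1.029963 / 0.992647 = 1.037593.
Step 5: Under H0, H ~ chi^2(3); p-value = 0.792157.
Step 6: alpha = 0.1. fail to reject H0.

H = 1.0376, df = 3, p = 0.792157, fail to reject H0.


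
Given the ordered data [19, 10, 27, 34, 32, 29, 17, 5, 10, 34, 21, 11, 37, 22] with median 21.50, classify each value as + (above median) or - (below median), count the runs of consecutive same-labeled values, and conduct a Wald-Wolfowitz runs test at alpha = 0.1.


Step 1: Compute median = 21.50; label A = above, B = below.
Labels in order: BBAAAABBBABBAA  (n_A = 7, n_B = 7)
Step 2: Count runs R = 6.
Step 3: Under H0 (random ordering), E[R] = 2*n_A*n_B/(n_A+n_B) + 1 = 2*7*7/14 + 1 = 8.0000.
        Var[R] = 2*n_A*n_B*(2*n_A*n_B - n_A - n_B) / ((n_A+n_B)^2 * (n_A+n_B-1)) = 8232/2548 = 3.2308.
        SD[R] = 1.7974.
Step 4: Continuity-corrected z = (R + 0.5 - E[R]) / SD[R] = (6 + 0.5 - 8.0000) / 1.7974 = -0.8345.
Step 5: Two-sided p-value via normal approximation = 2*(1 - Phi(|z|)) = 0.403986.
Step 6: alpha = 0.1. fail to reject H0.

R = 6, z = -0.8345, p = 0.403986, fail to reject H0.


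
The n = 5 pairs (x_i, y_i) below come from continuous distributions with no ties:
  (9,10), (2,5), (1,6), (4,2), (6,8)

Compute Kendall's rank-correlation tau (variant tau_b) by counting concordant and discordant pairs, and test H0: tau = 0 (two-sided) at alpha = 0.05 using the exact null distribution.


Step 1: Enumerate the 10 unordered pairs (i,j) with i<j and classify each by sign(x_j-x_i) * sign(y_j-y_i).
  (1,2):dx=-7,dy=-5->C; (1,3):dx=-8,dy=-4->C; (1,4):dx=-5,dy=-8->C; (1,5):dx=-3,dy=-2->C
  (2,3):dx=-1,dy=+1->D; (2,4):dx=+2,dy=-3->D; (2,5):dx=+4,dy=+3->C; (3,4):dx=+3,dy=-4->D
  (3,5):dx=+5,dy=+2->C; (4,5):dx=+2,dy=+6->C
Step 2: C = 7, D = 3, total pairs = 10.
Step 3: tau = (C - D)/(n(n-1)/2) = (7 - 3)/10 = 0.400000.
Step 4: Exact two-sided p-value (enumerate n! = 120 permutations of y under H0): p = 0.483333.
Step 5: alpha = 0.05. fail to reject H0.

tau_b = 0.4000 (C=7, D=3), p = 0.483333, fail to reject H0.


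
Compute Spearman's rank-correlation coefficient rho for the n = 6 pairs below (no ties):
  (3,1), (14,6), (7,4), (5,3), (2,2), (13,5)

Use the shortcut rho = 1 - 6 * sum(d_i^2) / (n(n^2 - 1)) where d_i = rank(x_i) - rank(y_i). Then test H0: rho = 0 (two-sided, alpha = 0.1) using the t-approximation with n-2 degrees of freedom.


Step 1: Rank x and y separately (midranks; no ties here).
rank(x): 3->2, 14->6, 7->4, 5->3, 2->1, 13->5
rank(y): 1->1, 6->6, 4->4, 3->3, 2->2, 5->5
Step 2: d_i = R_x(i) - R_y(i); compute d_i^2.
  (2-1)^2=1, (6-6)^2=0, (4-4)^2=0, (3-3)^2=0, (1-2)^2=1, (5-5)^2=0
sum(d^2) = 2.
Step 3: rho = 1 - 6*2 / (6*(6^2 - 1)) = 1 - 12/210 = 0.942857.
Step 4: Under H0, t = rho * sqrt((n-2)/(1-rho^2)) = 5.6595 ~ t(4).
Step 5: Two-sided p-value from the t-distribution with 4 df = 0.004805.
Step 6: alpha = 0.1. reject H0.

rho = 0.9429, p = 0.004805, reject H0 at alpha = 0.1.


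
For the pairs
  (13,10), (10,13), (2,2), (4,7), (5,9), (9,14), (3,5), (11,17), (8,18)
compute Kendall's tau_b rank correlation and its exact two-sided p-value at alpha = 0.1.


Step 1: Enumerate the 36 unordered pairs (i,j) with i<j and classify each by sign(x_j-x_i) * sign(y_j-y_i).
  (1,2):dx=-3,dy=+3->D; (1,3):dx=-11,dy=-8->C; (1,4):dx=-9,dy=-3->C; (1,5):dx=-8,dy=-1->C
  (1,6):dx=-4,dy=+4->D; (1,7):dx=-10,dy=-5->C; (1,8):dx=-2,dy=+7->D; (1,9):dx=-5,dy=+8->D
  (2,3):dx=-8,dy=-11->C; (2,4):dx=-6,dy=-6->C; (2,5):dx=-5,dy=-4->C; (2,6):dx=-1,dy=+1->D
  (2,7):dx=-7,dy=-8->C; (2,8):dx=+1,dy=+4->C; (2,9):dx=-2,dy=+5->D; (3,4):dx=+2,dy=+5->C
  (3,5):dx=+3,dy=+7->C; (3,6):dx=+7,dy=+12->C; (3,7):dx=+1,dy=+3->C; (3,8):dx=+9,dy=+15->C
  (3,9):dx=+6,dy=+16->C; (4,5):dx=+1,dy=+2->C; (4,6):dx=+5,dy=+7->C; (4,7):dx=-1,dy=-2->C
  (4,8):dx=+7,dy=+10->C; (4,9):dx=+4,dy=+11->C; (5,6):dx=+4,dy=+5->C; (5,7):dx=-2,dy=-4->C
  (5,8):dx=+6,dy=+8->C; (5,9):dx=+3,dy=+9->C; (6,7):dx=-6,dy=-9->C; (6,8):dx=+2,dy=+3->C
  (6,9):dx=-1,dy=+4->D; (7,8):dx=+8,dy=+12->C; (7,9):dx=+5,dy=+13->C; (8,9):dx=-3,dy=+1->D
Step 2: C = 28, D = 8, total pairs = 36.
Step 3: tau = (C - D)/(n(n-1)/2) = (28 - 8)/36 = 0.555556.
Step 4: Exact two-sided p-value (enumerate n! = 362880 permutations of y under H0): p = 0.044615.
Step 5: alpha = 0.1. reject H0.

tau_b = 0.5556 (C=28, D=8), p = 0.044615, reject H0.


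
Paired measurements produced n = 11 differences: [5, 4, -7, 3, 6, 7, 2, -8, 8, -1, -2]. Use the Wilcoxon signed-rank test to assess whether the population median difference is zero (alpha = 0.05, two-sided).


Step 1: Drop any zero differences (none here) and take |d_i|.
|d| = [5, 4, 7, 3, 6, 7, 2, 8, 8, 1, 2]
Step 2: Midrank |d_i| (ties get averaged ranks).
ranks: |5|->6, |4|->5, |7|->8.5, |3|->4, |6|->7, |7|->8.5, |2|->2.5, |8|->10.5, |8|->10.5, |1|->1, |2|->2.5
Step 3: Attach original signs; sum ranks with positive sign and with negative sign.
W+ = 6 + 5 + 4 + 7 + 8.5 + 2.5 + 10.5 = 43.5
W- = 8.5 + 10.5 + 1 + 2.5 = 22.5
(Check: W+ + W- = 66 should equal n(n+1)/2 = 66.)
Step 4: Test statistic W = min(W+, W-) = 22.5.
Step 5: Ties in |d|, so use the tie-corrected normal approximation.
        E[W] = n(n+1)/4 = 11*12/4 = 33.
        Tie groups: |d|=2 (t=2), |d|=7 (t=2), |d|=8 (t=2); sum(t^3 - t) = 18.
        Var[W] = n(n+1)(2n+1)/24 - sum(t^3-t)/48 = 3036/24 - 18/48 = 126.125.
        z = (W - E[W]) / sqrt(Var[W]) = (22.5 - 33) / 11.2305 = -0.9350.
        Two-sided p = 2*Phi(z) = 0.349814.
Step 6: alpha = 0.05. fail to reject H0.

W+ = 43.5, W- = 22.5, W = min = 22.5, p = 0.349814, fail to reject H0.


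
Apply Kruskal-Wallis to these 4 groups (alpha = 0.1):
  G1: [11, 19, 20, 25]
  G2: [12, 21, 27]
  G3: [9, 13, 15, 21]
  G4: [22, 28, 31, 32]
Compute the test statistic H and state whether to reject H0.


Step 1: Combine all N = 15 observations and assign midranks.
sorted (value, group, rank): (9,G3,1), (11,G1,2), (12,G2,3), (13,G3,4), (15,G3,5), (19,G1,6), (20,G1,7), (21,G2,8.5), (21,G3,8.5), (22,G4,10), (25,G1,11), (27,G2,12), (28,G4,13), (31,G4,14), (32,G4,15)
Step 2: Sum ranks within each group.
R_1 = 26 (n_1 = 4)
R_2 = 23.5 (n_2 = 3)
R_3 = 18.5 (n_3 = 4)
R_4 = 52 (n_4 = 4)
Step 3: H = 12/(N(N+1)) * sum(R_i^2/n_i) - 3(N+1)
     = 12/(15*16) * (26^2/4 + 23.5^2/3 + 18.5^2/4 + 52^2/4) - 3*16
     = 0.050000 * 1114.65 - 48
     = 7.732292.
Step 4: Ties present; correction factor C = 1 - 6/(15^3 - 15) = 0.998214. Corrected H = 7.732292 / 0.998214 = 7.746124.
Step 5: Under H0, H ~ chi^2(3); p-value = 0.051561.
Step 6: alpha = 0.1. reject H0.

H = 7.7461, df = 3, p = 0.051561, reject H0.


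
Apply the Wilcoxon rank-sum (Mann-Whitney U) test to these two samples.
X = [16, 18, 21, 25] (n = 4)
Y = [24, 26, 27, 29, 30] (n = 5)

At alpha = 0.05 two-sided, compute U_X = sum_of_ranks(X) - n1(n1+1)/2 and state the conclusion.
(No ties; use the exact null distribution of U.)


Step 1: Combine and sort all 9 observations; assign midranks.
sorted (value, group): (16,X), (18,X), (21,X), (24,Y), (25,X), (26,Y), (27,Y), (29,Y), (30,Y)
ranks: 16->1, 18->2, 21->3, 24->4, 25->5, 26->6, 27->7, 29->8, 30->9
Step 2: Rank sum for X: R1 = 1 + 2 + 3 + 5 = 11.
Step 3: U_X = R1 - n1(n1+1)/2 = 11 - 4*5/2 = 11 - 10 = 1.
       U_Y = n1*n2 - U_X = 20 - 1 = 19.
Step 4: No ties, so the exact null distribution of U (based on enumerating the C(9,4) = 126 equally likely rank assignments) gives the two-sided p-value.
Step 5: p-value = 0.031746; compare to alpha = 0.05. reject H0.

U_X = 1, p = 0.031746, reject H0 at alpha = 0.05.


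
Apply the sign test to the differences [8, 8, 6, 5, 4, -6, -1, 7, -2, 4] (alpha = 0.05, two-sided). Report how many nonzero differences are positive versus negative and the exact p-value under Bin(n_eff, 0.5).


Step 1: Discard zero differences. Original n = 10; n_eff = number of nonzero differences = 10.
Nonzero differences (with sign): +8, +8, +6, +5, +4, -6, -1, +7, -2, +4
Step 2: Count signs: positive = 7, negative = 3.
Step 3: Under H0: P(positive) = 0.5, so the number of positives S ~ Bin(10, 0.5).
Step 4: Two-sided exact p-value = sum of Bin(10,0.5) probabilities at or below the observed probability = 0.343750.
Step 5: alpha = 0.05. fail to reject H0.

n_eff = 10, pos = 7, neg = 3, p = 0.343750, fail to reject H0.


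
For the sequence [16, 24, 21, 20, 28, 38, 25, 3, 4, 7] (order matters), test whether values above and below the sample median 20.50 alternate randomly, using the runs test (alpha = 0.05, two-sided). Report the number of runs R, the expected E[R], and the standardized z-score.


Step 1: Compute median = 20.50; label A = above, B = below.
Labels in order: BAABAAABBB  (n_A = 5, n_B = 5)
Step 2: Count runs R = 5.
Step 3: Under H0 (random ordering), E[R] = 2*n_A*n_B/(n_A+n_B) + 1 = 2*5*5/10 + 1 = 6.0000.
        Var[R] = 2*n_A*n_B*(2*n_A*n_B - n_A - n_B) / ((n_A+n_B)^2 * (n_A+n_B-1)) = 2000/900 = 2.2222.
        SD[R] = 1.4907.
Step 4: Continuity-corrected z = (R + 0.5 - E[R]) / SD[R] = (5 + 0.5 - 6.0000) / 1.4907 = -0.3354.
Step 5: Two-sided p-value via normal approximation = 2*(1 - Phi(|z|)) = 0.737316.
Step 6: alpha = 0.05. fail to reject H0.

R = 5, z = -0.3354, p = 0.737316, fail to reject H0.


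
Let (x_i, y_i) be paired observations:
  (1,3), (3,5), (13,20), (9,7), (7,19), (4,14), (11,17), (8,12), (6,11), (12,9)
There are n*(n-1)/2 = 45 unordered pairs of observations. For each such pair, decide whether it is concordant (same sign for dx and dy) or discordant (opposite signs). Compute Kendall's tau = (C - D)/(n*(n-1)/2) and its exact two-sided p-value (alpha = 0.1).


Step 1: Enumerate the 45 unordered pairs (i,j) with i<j and classify each by sign(x_j-x_i) * sign(y_j-y_i).
  (1,2):dx=+2,dy=+2->C; (1,3):dx=+12,dy=+17->C; (1,4):dx=+8,dy=+4->C; (1,5):dx=+6,dy=+16->C
  (1,6):dx=+3,dy=+11->C; (1,7):dx=+10,dy=+14->C; (1,8):dx=+7,dy=+9->C; (1,9):dx=+5,dy=+8->C
  (1,10):dx=+11,dy=+6->C; (2,3):dx=+10,dy=+15->C; (2,4):dx=+6,dy=+2->C; (2,5):dx=+4,dy=+14->C
  (2,6):dx=+1,dy=+9->C; (2,7):dx=+8,dy=+12->C; (2,8):dx=+5,dy=+7->C; (2,9):dx=+3,dy=+6->C
  (2,10):dx=+9,dy=+4->C; (3,4):dx=-4,dy=-13->C; (3,5):dx=-6,dy=-1->C; (3,6):dx=-9,dy=-6->C
  (3,7):dx=-2,dy=-3->C; (3,8):dx=-5,dy=-8->C; (3,9):dx=-7,dy=-9->C; (3,10):dx=-1,dy=-11->C
  (4,5):dx=-2,dy=+12->D; (4,6):dx=-5,dy=+7->D; (4,7):dx=+2,dy=+10->C; (4,8):dx=-1,dy=+5->D
  (4,9):dx=-3,dy=+4->D; (4,10):dx=+3,dy=+2->C; (5,6):dx=-3,dy=-5->C; (5,7):dx=+4,dy=-2->D
  (5,8):dx=+1,dy=-7->D; (5,9):dx=-1,dy=-8->C; (5,10):dx=+5,dy=-10->D; (6,7):dx=+7,dy=+3->C
  (6,8):dx=+4,dy=-2->D; (6,9):dx=+2,dy=-3->D; (6,10):dx=+8,dy=-5->D; (7,8):dx=-3,dy=-5->C
  (7,9):dx=-5,dy=-6->C; (7,10):dx=+1,dy=-8->D; (8,9):dx=-2,dy=-1->C; (8,10):dx=+4,dy=-3->D
  (9,10):dx=+6,dy=-2->D
Step 2: C = 32, D = 13, total pairs = 45.
Step 3: tau = (C - D)/(n(n-1)/2) = (32 - 13)/45 = 0.422222.
Step 4: Exact two-sided p-value (enumerate n! = 3628800 permutations of y under H0): p = 0.108313.
Step 5: alpha = 0.1. fail to reject H0.

tau_b = 0.4222 (C=32, D=13), p = 0.108313, fail to reject H0.


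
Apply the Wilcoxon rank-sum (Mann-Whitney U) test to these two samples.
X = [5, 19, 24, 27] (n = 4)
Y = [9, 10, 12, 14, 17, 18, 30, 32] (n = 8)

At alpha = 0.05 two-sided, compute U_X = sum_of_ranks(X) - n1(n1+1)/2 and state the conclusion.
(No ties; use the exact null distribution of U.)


Step 1: Combine and sort all 12 observations; assign midranks.
sorted (value, group): (5,X), (9,Y), (10,Y), (12,Y), (14,Y), (17,Y), (18,Y), (19,X), (24,X), (27,X), (30,Y), (32,Y)
ranks: 5->1, 9->2, 10->3, 12->4, 14->5, 17->6, 18->7, 19->8, 24->9, 27->10, 30->11, 32->12
Step 2: Rank sum for X: R1 = 1 + 8 + 9 + 10 = 28.
Step 3: U_X = R1 - n1(n1+1)/2 = 28 - 4*5/2 = 28 - 10 = 18.
       U_Y = n1*n2 - U_X = 32 - 18 = 14.
Step 4: No ties, so the exact null distribution of U (based on enumerating the C(12,4) = 495 equally likely rank assignments) gives the two-sided p-value.
Step 5: p-value = 0.808081; compare to alpha = 0.05. fail to reject H0.

U_X = 18, p = 0.808081, fail to reject H0 at alpha = 0.05.


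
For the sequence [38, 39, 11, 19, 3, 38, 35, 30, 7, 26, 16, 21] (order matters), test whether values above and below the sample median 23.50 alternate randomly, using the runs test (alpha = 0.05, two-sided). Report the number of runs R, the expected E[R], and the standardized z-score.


Step 1: Compute median = 23.50; label A = above, B = below.
Labels in order: AABBBAAABABB  (n_A = 6, n_B = 6)
Step 2: Count runs R = 6.
Step 3: Under H0 (random ordering), E[R] = 2*n_A*n_B/(n_A+n_B) + 1 = 2*6*6/12 + 1 = 7.0000.
        Var[R] = 2*n_A*n_B*(2*n_A*n_B - n_A - n_B) / ((n_A+n_B)^2 * (n_A+n_B-1)) = 4320/1584 = 2.7273.
        SD[R] = 1.6514.
Step 4: Continuity-corrected z = (R + 0.5 - E[R]) / SD[R] = (6 + 0.5 - 7.0000) / 1.6514 = -0.3028.
Step 5: Two-sided p-value via normal approximation = 2*(1 - Phi(|z|)) = 0.762069.
Step 6: alpha = 0.05. fail to reject H0.

R = 6, z = -0.3028, p = 0.762069, fail to reject H0.


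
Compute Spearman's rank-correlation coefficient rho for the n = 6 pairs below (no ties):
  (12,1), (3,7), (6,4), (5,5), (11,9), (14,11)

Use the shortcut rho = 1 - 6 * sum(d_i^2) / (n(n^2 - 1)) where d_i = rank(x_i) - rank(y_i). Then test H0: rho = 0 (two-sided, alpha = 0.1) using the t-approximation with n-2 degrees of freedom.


Step 1: Rank x and y separately (midranks; no ties here).
rank(x): 12->5, 3->1, 6->3, 5->2, 11->4, 14->6
rank(y): 1->1, 7->4, 4->2, 5->3, 9->5, 11->6
Step 2: d_i = R_x(i) - R_y(i); compute d_i^2.
  (5-1)^2=16, (1-4)^2=9, (3-2)^2=1, (2-3)^2=1, (4-5)^2=1, (6-6)^2=0
sum(d^2) = 28.
Step 3: rho = 1 - 6*28 / (6*(6^2 - 1)) = 1 - 168/210 = 0.200000.
Step 4: Under H0, t = rho * sqrt((n-2)/(1-rho^2)) = 0.4082 ~ t(4).
Step 5: Two-sided p-value from the t-distribution with 4 df = 0.704000.
Step 6: alpha = 0.1. fail to reject H0.

rho = 0.2000, p = 0.704000, fail to reject H0 at alpha = 0.1.


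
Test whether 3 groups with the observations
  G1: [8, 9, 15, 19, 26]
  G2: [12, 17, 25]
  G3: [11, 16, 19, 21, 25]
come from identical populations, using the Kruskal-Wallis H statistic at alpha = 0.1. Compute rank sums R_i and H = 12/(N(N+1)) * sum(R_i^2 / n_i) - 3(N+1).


Step 1: Combine all N = 13 observations and assign midranks.
sorted (value, group, rank): (8,G1,1), (9,G1,2), (11,G3,3), (12,G2,4), (15,G1,5), (16,G3,6), (17,G2,7), (19,G1,8.5), (19,G3,8.5), (21,G3,10), (25,G2,11.5), (25,G3,11.5), (26,G1,13)
Step 2: Sum ranks within each group.
R_1 = 29.5 (n_1 = 5)
R_2 = 22.5 (n_2 = 3)
R_3 = 39 (n_3 = 5)
Step 3: H = 12/(N(N+1)) * sum(R_i^2/n_i) - 3(N+1)
     = 12/(13*14) * (29.5^2/5 + 22.5^2/3 + 39^2/5) - 3*14
     = 0.065934 * 647 - 42
     = 0.659341.
Step 4: Ties present; correction factor C = 1 - 12/(13^3 - 13) = 0.994505. Corrected H = 0.659341 / 0.994505 = 0.662983.
Step 5: Under H0, H ~ chi^2(2); p-value = 0.717852.
Step 6: alpha = 0.1. fail to reject H0.

H = 0.6630, df = 2, p = 0.717852, fail to reject H0.


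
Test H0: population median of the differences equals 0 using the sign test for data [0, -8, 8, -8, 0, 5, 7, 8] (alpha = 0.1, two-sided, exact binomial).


Step 1: Discard zero differences. Original n = 8; n_eff = number of nonzero differences = 6.
Nonzero differences (with sign): -8, +8, -8, +5, +7, +8
Step 2: Count signs: positive = 4, negative = 2.
Step 3: Under H0: P(positive) = 0.5, so the number of positives S ~ Bin(6, 0.5).
Step 4: Two-sided exact p-value = sum of Bin(6,0.5) probabilities at or below the observed probability = 0.687500.
Step 5: alpha = 0.1. fail to reject H0.

n_eff = 6, pos = 4, neg = 2, p = 0.687500, fail to reject H0.


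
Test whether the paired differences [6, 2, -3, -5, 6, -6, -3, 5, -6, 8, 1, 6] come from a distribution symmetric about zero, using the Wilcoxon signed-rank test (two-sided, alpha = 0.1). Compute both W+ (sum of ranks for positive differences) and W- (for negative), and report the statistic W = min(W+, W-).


Step 1: Drop any zero differences (none here) and take |d_i|.
|d| = [6, 2, 3, 5, 6, 6, 3, 5, 6, 8, 1, 6]
Step 2: Midrank |d_i| (ties get averaged ranks).
ranks: |6|->9, |2|->2, |3|->3.5, |5|->5.5, |6|->9, |6|->9, |3|->3.5, |5|->5.5, |6|->9, |8|->12, |1|->1, |6|->9
Step 3: Attach original signs; sum ranks with positive sign and with negative sign.
W+ = 9 + 2 + 9 + 5.5 + 12 + 1 + 9 = 47.5
W- = 3.5 + 5.5 + 9 + 3.5 + 9 = 30.5
(Check: W+ + W- = 78 should equal n(n+1)/2 = 78.)
Step 4: Test statistic W = min(W+, W-) = 30.5.
Step 5: Ties in |d|, so use the tie-corrected normal approximation.
        E[W] = n(n+1)/4 = 12*13/4 = 39.
        Tie groups: |d|=3 (t=2), |d|=5 (t=2), |d|=6 (t=5); sum(t^3 - t) = 132.
        Var[W] = n(n+1)(2n+1)/24 - sum(t^3-t)/48 = 3900/24 - 132/48 = 159.75.
        z = (W - E[W]) / sqrt(Var[W]) = (30.5 - 39) / 12.6392 = -0.6725.
        Two-sided p = 2*Phi(z) = 0.501259.
Step 6: alpha = 0.1. fail to reject H0.

W+ = 47.5, W- = 30.5, W = min = 30.5, p = 0.501259, fail to reject H0.


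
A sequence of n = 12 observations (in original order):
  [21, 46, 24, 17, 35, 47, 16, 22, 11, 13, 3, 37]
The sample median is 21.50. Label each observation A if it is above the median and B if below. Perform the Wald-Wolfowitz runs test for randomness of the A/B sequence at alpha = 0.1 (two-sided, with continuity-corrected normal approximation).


Step 1: Compute median = 21.50; label A = above, B = below.
Labels in order: BAABAABABBBA  (n_A = 6, n_B = 6)
Step 2: Count runs R = 8.
Step 3: Under H0 (random ordering), E[R] = 2*n_A*n_B/(n_A+n_B) + 1 = 2*6*6/12 + 1 = 7.0000.
        Var[R] = 2*n_A*n_B*(2*n_A*n_B - n_A - n_B) / ((n_A+n_B)^2 * (n_A+n_B-1)) = 4320/1584 = 2.7273.
        SD[R] = 1.6514.
Step 4: Continuity-corrected z = (R - 0.5 - E[R]) / SD[R] = (8 - 0.5 - 7.0000) / 1.6514 = 0.3028.
Step 5: Two-sided p-value via normal approximation = 2*(1 - Phi(|z|)) = 0.762069.
Step 6: alpha = 0.1. fail to reject H0.

R = 8, z = 0.3028, p = 0.762069, fail to reject H0.


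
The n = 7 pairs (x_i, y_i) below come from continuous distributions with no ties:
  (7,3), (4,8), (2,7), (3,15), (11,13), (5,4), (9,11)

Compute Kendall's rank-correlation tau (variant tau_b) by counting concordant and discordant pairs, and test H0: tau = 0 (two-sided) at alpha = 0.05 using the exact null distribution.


Step 1: Enumerate the 21 unordered pairs (i,j) with i<j and classify each by sign(x_j-x_i) * sign(y_j-y_i).
  (1,2):dx=-3,dy=+5->D; (1,3):dx=-5,dy=+4->D; (1,4):dx=-4,dy=+12->D; (1,5):dx=+4,dy=+10->C
  (1,6):dx=-2,dy=+1->D; (1,7):dx=+2,dy=+8->C; (2,3):dx=-2,dy=-1->C; (2,4):dx=-1,dy=+7->D
  (2,5):dx=+7,dy=+5->C; (2,6):dx=+1,dy=-4->D; (2,7):dx=+5,dy=+3->C; (3,4):dx=+1,dy=+8->C
  (3,5):dx=+9,dy=+6->C; (3,6):dx=+3,dy=-3->D; (3,7):dx=+7,dy=+4->C; (4,5):dx=+8,dy=-2->D
  (4,6):dx=+2,dy=-11->D; (4,7):dx=+6,dy=-4->D; (5,6):dx=-6,dy=-9->C; (5,7):dx=-2,dy=-2->C
  (6,7):dx=+4,dy=+7->C
Step 2: C = 11, D = 10, total pairs = 21.
Step 3: tau = (C - D)/(n(n-1)/2) = (11 - 10)/21 = 0.047619.
Step 4: Exact two-sided p-value (enumerate n! = 5040 permutations of y under H0): p = 1.000000.
Step 5: alpha = 0.05. fail to reject H0.

tau_b = 0.0476 (C=11, D=10), p = 1.000000, fail to reject H0.


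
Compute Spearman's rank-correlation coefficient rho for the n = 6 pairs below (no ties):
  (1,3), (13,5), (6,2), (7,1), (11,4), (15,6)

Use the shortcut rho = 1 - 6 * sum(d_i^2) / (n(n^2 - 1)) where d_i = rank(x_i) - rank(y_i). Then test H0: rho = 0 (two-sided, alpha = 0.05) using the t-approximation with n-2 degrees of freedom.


Step 1: Rank x and y separately (midranks; no ties here).
rank(x): 1->1, 13->5, 6->2, 7->3, 11->4, 15->6
rank(y): 3->3, 5->5, 2->2, 1->1, 4->4, 6->6
Step 2: d_i = R_x(i) - R_y(i); compute d_i^2.
  (1-3)^2=4, (5-5)^2=0, (2-2)^2=0, (3-1)^2=4, (4-4)^2=0, (6-6)^2=0
sum(d^2) = 8.
Step 3: rho = 1 - 6*8 / (6*(6^2 - 1)) = 1 - 48/210 = 0.771429.
Step 4: Under H0, t = rho * sqrt((n-2)/(1-rho^2)) = 2.4247 ~ t(4).
Step 5: Two-sided p-value from the t-distribution with 4 df = 0.072397.
Step 6: alpha = 0.05. fail to reject H0.

rho = 0.7714, p = 0.072397, fail to reject H0 at alpha = 0.05.


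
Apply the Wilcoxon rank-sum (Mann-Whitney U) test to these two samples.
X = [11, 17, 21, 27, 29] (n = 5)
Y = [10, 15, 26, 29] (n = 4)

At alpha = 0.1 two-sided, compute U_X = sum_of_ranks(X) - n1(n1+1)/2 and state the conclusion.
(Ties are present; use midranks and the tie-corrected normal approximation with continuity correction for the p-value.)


Step 1: Combine and sort all 9 observations; assign midranks.
sorted (value, group): (10,Y), (11,X), (15,Y), (17,X), (21,X), (26,Y), (27,X), (29,X), (29,Y)
ranks: 10->1, 11->2, 15->3, 17->4, 21->5, 26->6, 27->7, 29->8.5, 29->8.5
Step 2: Rank sum for X: R1 = 2 + 4 + 5 + 7 + 8.5 = 26.5.
Step 3: U_X = R1 - n1(n1+1)/2 = 26.5 - 5*6/2 = 26.5 - 15 = 11.5.
       U_Y = n1*n2 - U_X = 20 - 11.5 = 8.5.
Step 4: Ties are present, so use the tie-corrected normal approximation (with continuity correction) for the p-value.
Step 5: p-value = 0.805701; compare to alpha = 0.1. fail to reject H0.

U_X = 11.5, p = 0.805701, fail to reject H0 at alpha = 0.1.


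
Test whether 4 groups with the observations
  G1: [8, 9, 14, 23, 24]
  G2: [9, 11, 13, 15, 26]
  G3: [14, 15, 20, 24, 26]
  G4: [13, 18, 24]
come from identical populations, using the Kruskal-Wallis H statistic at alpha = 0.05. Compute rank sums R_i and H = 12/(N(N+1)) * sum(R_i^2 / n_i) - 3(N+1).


Step 1: Combine all N = 18 observations and assign midranks.
sorted (value, group, rank): (8,G1,1), (9,G1,2.5), (9,G2,2.5), (11,G2,4), (13,G2,5.5), (13,G4,5.5), (14,G1,7.5), (14,G3,7.5), (15,G2,9.5), (15,G3,9.5), (18,G4,11), (20,G3,12), (23,G1,13), (24,G1,15), (24,G3,15), (24,G4,15), (26,G2,17.5), (26,G3,17.5)
Step 2: Sum ranks within each group.
R_1 = 39 (n_1 = 5)
R_2 = 39 (n_2 = 5)
R_3 = 61.5 (n_3 = 5)
R_4 = 31.5 (n_4 = 3)
Step 3: H = 12/(N(N+1)) * sum(R_i^2/n_i) - 3(N+1)
     = 12/(18*19) * (39^2/5 + 39^2/5 + 61.5^2/5 + 31.5^2/3) - 3*19
     = 0.035088 * 1695.6 - 57
     = 2.494737.
Step 4: Ties present; correction factor C = 1 - 54/(18^3 - 18) = 0.990712. Corrected H = 2.494737 / 0.990712 = 2.518125.
Step 5: Under H0, H ~ chi^2(3); p-value = 0.472024.
Step 6: alpha = 0.05. fail to reject H0.

H = 2.5181, df = 3, p = 0.472024, fail to reject H0.


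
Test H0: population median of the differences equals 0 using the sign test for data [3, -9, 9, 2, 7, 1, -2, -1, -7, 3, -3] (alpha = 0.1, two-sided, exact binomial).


Step 1: Discard zero differences. Original n = 11; n_eff = number of nonzero differences = 11.
Nonzero differences (with sign): +3, -9, +9, +2, +7, +1, -2, -1, -7, +3, -3
Step 2: Count signs: positive = 6, negative = 5.
Step 3: Under H0: P(positive) = 0.5, so the number of positives S ~ Bin(11, 0.5).
Step 4: Two-sided exact p-value = sum of Bin(11,0.5) probabilities at or below the observed probability = 1.000000.
Step 5: alpha = 0.1. fail to reject H0.

n_eff = 11, pos = 6, neg = 5, p = 1.000000, fail to reject H0.


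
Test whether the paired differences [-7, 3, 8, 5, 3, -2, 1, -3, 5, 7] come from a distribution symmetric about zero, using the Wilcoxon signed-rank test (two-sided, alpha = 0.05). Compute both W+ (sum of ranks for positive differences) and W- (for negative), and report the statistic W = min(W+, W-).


Step 1: Drop any zero differences (none here) and take |d_i|.
|d| = [7, 3, 8, 5, 3, 2, 1, 3, 5, 7]
Step 2: Midrank |d_i| (ties get averaged ranks).
ranks: |7|->8.5, |3|->4, |8|->10, |5|->6.5, |3|->4, |2|->2, |1|->1, |3|->4, |5|->6.5, |7|->8.5
Step 3: Attach original signs; sum ranks with positive sign and with negative sign.
W+ = 4 + 10 + 6.5 + 4 + 1 + 6.5 + 8.5 = 40.5
W- = 8.5 + 2 + 4 = 14.5
(Check: W+ + W- = 55 should equal n(n+1)/2 = 55.)
Step 4: Test statistic W = min(W+, W-) = 14.5.
Step 5: Ties in |d|, so use the tie-corrected normal approximation.
        E[W] = n(n+1)/4 = 10*11/4 = 27.5.
        Tie groups: |d|=3 (t=3), |d|=5 (t=2), |d|=7 (t=2); sum(t^3 - t) = 36.
        Var[W] = n(n+1)(2n+1)/24 - sum(t^3-t)/48 = 2310/24 - 36/48 = 95.5.
        z = (W - E[W]) / sqrt(Var[W]) = (14.5 - 27.5) / 9.7724 = -1.3303.
        Two-sided p = 2*Phi(z) = 0.183427.
Step 6: alpha = 0.05. fail to reject H0.

W+ = 40.5, W- = 14.5, W = min = 14.5, p = 0.183427, fail to reject H0.


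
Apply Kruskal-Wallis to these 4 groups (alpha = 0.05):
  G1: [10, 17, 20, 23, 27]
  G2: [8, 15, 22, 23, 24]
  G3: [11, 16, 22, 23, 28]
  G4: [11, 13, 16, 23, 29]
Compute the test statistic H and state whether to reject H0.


Step 1: Combine all N = 20 observations and assign midranks.
sorted (value, group, rank): (8,G2,1), (10,G1,2), (11,G3,3.5), (11,G4,3.5), (13,G4,5), (15,G2,6), (16,G3,7.5), (16,G4,7.5), (17,G1,9), (20,G1,10), (22,G2,11.5), (22,G3,11.5), (23,G1,14.5), (23,G2,14.5), (23,G3,14.5), (23,G4,14.5), (24,G2,17), (27,G1,18), (28,G3,19), (29,G4,20)
Step 2: Sum ranks within each group.
R_1 = 53.5 (n_1 = 5)
R_2 = 50 (n_2 = 5)
R_3 = 56 (n_3 = 5)
R_4 = 50.5 (n_4 = 5)
Step 3: H = 12/(N(N+1)) * sum(R_i^2/n_i) - 3(N+1)
     = 12/(20*21) * (53.5^2/5 + 50^2/5 + 56^2/5 + 50.5^2/5) - 3*21
     = 0.028571 * 2209.7 - 63
     = 0.134286.
Step 4: Ties present; correction factor C = 1 - 78/(20^3 - 20) = 0.990226. Corrected H = 0.134286 / 0.990226 = 0.135611.
Step 5: Under H0, H ~ chi^2(3); p-value = 0.987246.
Step 6: alpha = 0.05. fail to reject H0.

H = 0.1356, df = 3, p = 0.987246, fail to reject H0.


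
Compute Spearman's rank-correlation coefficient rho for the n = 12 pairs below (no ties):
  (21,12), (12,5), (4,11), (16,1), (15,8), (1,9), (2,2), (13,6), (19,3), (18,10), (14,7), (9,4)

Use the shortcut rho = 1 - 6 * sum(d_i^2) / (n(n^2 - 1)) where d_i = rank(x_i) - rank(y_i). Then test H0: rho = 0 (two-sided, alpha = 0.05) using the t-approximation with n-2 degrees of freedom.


Step 1: Rank x and y separately (midranks; no ties here).
rank(x): 21->12, 12->5, 4->3, 16->9, 15->8, 1->1, 2->2, 13->6, 19->11, 18->10, 14->7, 9->4
rank(y): 12->12, 5->5, 11->11, 1->1, 8->8, 9->9, 2->2, 6->6, 3->3, 10->10, 7->7, 4->4
Step 2: d_i = R_x(i) - R_y(i); compute d_i^2.
  (12-12)^2=0, (5-5)^2=0, (3-11)^2=64, (9-1)^2=64, (8-8)^2=0, (1-9)^2=64, (2-2)^2=0, (6-6)^2=0, (11-3)^2=64, (10-10)^2=0, (7-7)^2=0, (4-4)^2=0
sum(d^2) = 256.
Step 3: rho = 1 - 6*256 / (12*(12^2 - 1)) = 1 - 1536/1716 = 0.104895.
Step 4: Under H0, t = rho * sqrt((n-2)/(1-rho^2)) = 0.3335 ~ t(10).
Step 5: Two-sided p-value from the t-distribution with 10 df = 0.745609.
Step 6: alpha = 0.05. fail to reject H0.

rho = 0.1049, p = 0.745609, fail to reject H0 at alpha = 0.05.


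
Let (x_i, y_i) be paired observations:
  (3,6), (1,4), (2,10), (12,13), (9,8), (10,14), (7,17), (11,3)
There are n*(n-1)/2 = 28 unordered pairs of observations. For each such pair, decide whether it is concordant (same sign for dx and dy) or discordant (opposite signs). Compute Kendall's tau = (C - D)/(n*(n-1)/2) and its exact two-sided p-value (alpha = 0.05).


Step 1: Enumerate the 28 unordered pairs (i,j) with i<j and classify each by sign(x_j-x_i) * sign(y_j-y_i).
  (1,2):dx=-2,dy=-2->C; (1,3):dx=-1,dy=+4->D; (1,4):dx=+9,dy=+7->C; (1,5):dx=+6,dy=+2->C
  (1,6):dx=+7,dy=+8->C; (1,7):dx=+4,dy=+11->C; (1,8):dx=+8,dy=-3->D; (2,3):dx=+1,dy=+6->C
  (2,4):dx=+11,dy=+9->C; (2,5):dx=+8,dy=+4->C; (2,6):dx=+9,dy=+10->C; (2,7):dx=+6,dy=+13->C
  (2,8):dx=+10,dy=-1->D; (3,4):dx=+10,dy=+3->C; (3,5):dx=+7,dy=-2->D; (3,6):dx=+8,dy=+4->C
  (3,7):dx=+5,dy=+7->C; (3,8):dx=+9,dy=-7->D; (4,5):dx=-3,dy=-5->C; (4,6):dx=-2,dy=+1->D
  (4,7):dx=-5,dy=+4->D; (4,8):dx=-1,dy=-10->C; (5,6):dx=+1,dy=+6->C; (5,7):dx=-2,dy=+9->D
  (5,8):dx=+2,dy=-5->D; (6,7):dx=-3,dy=+3->D; (6,8):dx=+1,dy=-11->D; (7,8):dx=+4,dy=-14->D
Step 2: C = 16, D = 12, total pairs = 28.
Step 3: tau = (C - D)/(n(n-1)/2) = (16 - 12)/28 = 0.142857.
Step 4: Exact two-sided p-value (enumerate n! = 40320 permutations of y under H0): p = 0.719544.
Step 5: alpha = 0.05. fail to reject H0.

tau_b = 0.1429 (C=16, D=12), p = 0.719544, fail to reject H0.
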